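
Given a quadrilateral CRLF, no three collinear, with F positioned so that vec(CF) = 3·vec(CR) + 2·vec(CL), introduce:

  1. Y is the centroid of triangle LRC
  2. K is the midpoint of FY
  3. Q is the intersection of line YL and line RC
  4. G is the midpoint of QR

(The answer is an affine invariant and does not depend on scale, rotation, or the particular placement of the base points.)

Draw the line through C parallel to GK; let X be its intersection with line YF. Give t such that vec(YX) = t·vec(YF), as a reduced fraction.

t = -1/19

Assign C = (0, 0), R = (1, 0), L = (0, 1), F = (3, 2) — the answer is frame-independent, so this choice is without loss of generality.
1. Y is the centroid of triangle LRC ⇒ Y = (1/3, 1/3)
2. K is the midpoint of FY ⇒ K = (5/3, 7/6)
3. Q is the intersection of line YL and line RC ⇒ Q = (1/2, 0)
4. G is the midpoint of QR ⇒ G = (3/4, 0)
through C parallel to GK: direction (11/12, 7/6); meets YF at X = (11/57, 14/57)
X = Y + t·(F−Y) with t = -1/19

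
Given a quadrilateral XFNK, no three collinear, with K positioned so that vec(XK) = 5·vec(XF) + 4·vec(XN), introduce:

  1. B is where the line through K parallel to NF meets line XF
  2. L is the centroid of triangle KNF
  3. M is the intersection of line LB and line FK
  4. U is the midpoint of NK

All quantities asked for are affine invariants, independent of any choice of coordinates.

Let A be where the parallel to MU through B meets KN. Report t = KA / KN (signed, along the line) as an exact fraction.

Work in coordinates with X = (0, 0), F = (1, 0), N = (0, 1), K = (5, 4).
1. B is where the line through K parallel to NF meets line XF ⇒ B = (9, 0)
2. L is the centroid of triangle KNF ⇒ L = (2, 5/3)
3. M is the intersection of line LB and line FK ⇒ M = (33/13, 20/13)
4. U is the midpoint of NK ⇒ U = (5/2, 5/2)
through B parallel to MU: direction (-1/26, 25/26); meets KN at A = (35/4, 25/4)
A = K + t·(N−K) with t = -3/4

t = -3/4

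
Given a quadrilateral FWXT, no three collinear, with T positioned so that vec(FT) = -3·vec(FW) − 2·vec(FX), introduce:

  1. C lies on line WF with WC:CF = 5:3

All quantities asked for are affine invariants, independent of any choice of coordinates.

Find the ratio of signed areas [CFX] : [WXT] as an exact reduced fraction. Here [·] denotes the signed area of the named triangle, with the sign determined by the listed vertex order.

Choose coordinates F = (0, 0), W = (1, 0), X = (0, 1), T = (-3, -2).
1. C lies on line WF with WC:CF = 5:3 ⇒ C = (3/8, 0)
2·[CFX] = -3/8, 2·[WXT] = 6
[CFX]:[WXT] = -3/8:6 = -1/16

[CFX]:[WXT] = -1/16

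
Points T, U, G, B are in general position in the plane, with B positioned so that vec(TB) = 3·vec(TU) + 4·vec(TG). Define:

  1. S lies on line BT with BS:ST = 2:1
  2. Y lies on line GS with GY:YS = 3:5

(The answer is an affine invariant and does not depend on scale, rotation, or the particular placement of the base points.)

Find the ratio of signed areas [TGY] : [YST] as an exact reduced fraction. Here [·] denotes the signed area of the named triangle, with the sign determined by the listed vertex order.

Assign T = (0, 0), U = (1, 0), G = (0, 1), B = (3, 4) — the answer is frame-independent, so this choice is without loss of generality.
1. S lies on line BT with BS:ST = 2:1 ⇒ S = (1, 4/3)
2. Y lies on line GS with GY:YS = 3:5 ⇒ Y = (3/8, 9/8)
2·[TGY] = -3/8, 2·[YST] = -5/8
[TGY]:[YST] = -3/8:-5/8 = 3/5

[TGY]:[YST] = 3/5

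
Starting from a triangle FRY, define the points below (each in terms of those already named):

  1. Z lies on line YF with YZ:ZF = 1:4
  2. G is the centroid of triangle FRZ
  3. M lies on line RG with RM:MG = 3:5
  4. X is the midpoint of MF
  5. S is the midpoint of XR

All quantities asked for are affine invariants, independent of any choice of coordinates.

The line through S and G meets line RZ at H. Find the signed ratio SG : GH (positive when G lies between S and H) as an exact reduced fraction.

Work in coordinates with F = (0, 0), R = (1, 0), Y = (0, 1).
1. Z lies on line YF with YZ:ZF = 1:4 ⇒ Z = (0, 4/5)
2. G is the centroid of triangle FRZ ⇒ G = (1/3, 4/15)
3. M lies on line RG with RM:MG = 3:5 ⇒ M = (3/4, 1/10)
4. X is the midpoint of MF ⇒ X = (3/8, 1/20)
5. S is the midpoint of XR ⇒ S = (11/16, 1/40)
line SG meets RZ at H = (13/5, -32/25)
G = S + t·(H−S) with t = -5/27, so SG:GH = -5/27:32/27

SG:GH = -5/32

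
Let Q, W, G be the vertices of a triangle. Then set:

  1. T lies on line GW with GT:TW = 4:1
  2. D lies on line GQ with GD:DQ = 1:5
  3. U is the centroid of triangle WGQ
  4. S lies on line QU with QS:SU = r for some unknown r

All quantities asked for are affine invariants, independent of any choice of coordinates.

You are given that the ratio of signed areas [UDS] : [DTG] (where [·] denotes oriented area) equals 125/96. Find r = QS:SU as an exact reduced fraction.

r = 3/5

Assign Q = (0, 0), W = (1, 0), G = (0, 1) — the answer is frame-independent, so this choice is without loss of generality.
1. T lies on line GW with GT:TW = 4:1 ⇒ T = (4/5, 1/5)
2. D lies on line GQ with GD:DQ = 1:5 ⇒ D = (0, 5/6)
3. U is the centroid of triangle WGQ ⇒ U = (1/3, 1/3)
4. With QS:SU = r, write λ = r/(r+1) so S = Q + λ·(U−Q); S is affine-linear in λ
Every point depending on S is an affine combination of S and λ-independent points, so each such coordinate is linear in λ; the λ² term in each signed area is a multiple of (U−Q)×(U−Q) = 0, so 2·[UDS] and 2·[DTG] are each linear in λ. Evaluating at λ=0 and λ=1:
  2·[UDS] = -5/18·λ + 5/18,   2·[DTG] = 2/15
So [UDS]:[DTG] = (-5/18·λ + 5/18) / (2/15). Setting this equal to 125/96:
  -5/18·λ + 5/18 = 125/96·(2/15)  ⇒  λ = 3/8
Then r = λ/(1−λ) = (3/8)/(5/8) = 3/5. Check: with r = 3/5, S = (1/8, 1/8) and [UDS]:[DTG] = 125/96 as required.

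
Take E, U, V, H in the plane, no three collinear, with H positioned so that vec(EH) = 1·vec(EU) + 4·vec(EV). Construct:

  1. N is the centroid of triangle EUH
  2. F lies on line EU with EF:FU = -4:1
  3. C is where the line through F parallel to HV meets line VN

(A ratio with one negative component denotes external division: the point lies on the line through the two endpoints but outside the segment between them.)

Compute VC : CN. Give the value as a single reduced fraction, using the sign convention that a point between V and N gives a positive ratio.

VC:CN = -3/2

Assign E = (0, 0), U = (1, 0), V = (0, 1), H = (1, 4) — the answer is frame-independent, so this choice is without loss of generality.
1. N is the centroid of triangle EUH ⇒ N = (2/3, 4/3)
2. F lies on line EU with EF:FU = -4:1 ⇒ F = (4/3, 0)
3. C is where the line through F parallel to HV meets line VN ⇒ C = (2, 2)
C = V + t·(N−V) with t = 3, so VC:CN = t:(1−t) = 3:-2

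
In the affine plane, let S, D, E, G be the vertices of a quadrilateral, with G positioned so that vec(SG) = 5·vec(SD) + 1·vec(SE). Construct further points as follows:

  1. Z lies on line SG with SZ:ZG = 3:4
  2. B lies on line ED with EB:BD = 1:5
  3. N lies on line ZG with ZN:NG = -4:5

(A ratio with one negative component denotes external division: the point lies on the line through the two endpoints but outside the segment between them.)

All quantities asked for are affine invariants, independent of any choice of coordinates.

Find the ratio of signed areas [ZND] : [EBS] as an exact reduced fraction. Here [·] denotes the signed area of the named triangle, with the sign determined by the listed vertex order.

Set S = (0, 0), D = (1, 0), E = (0, 1), G = (5, 1); any affine frame gives the same invariant.
1. Z lies on line SG with SZ:ZG = 3:4 ⇒ Z = (15/7, 3/7)
2. B lies on line ED with EB:BD = 1:5 ⇒ B = (1/6, 5/6)
3. N lies on line ZG with ZN:NG = -4:5 ⇒ N = (-65/7, -13/7)
2·[ZND] = 16/7, 2·[EBS] = -1/6
[ZND]:[EBS] = 16/7:-1/6 = -96/7

[ZND]:[EBS] = -96/7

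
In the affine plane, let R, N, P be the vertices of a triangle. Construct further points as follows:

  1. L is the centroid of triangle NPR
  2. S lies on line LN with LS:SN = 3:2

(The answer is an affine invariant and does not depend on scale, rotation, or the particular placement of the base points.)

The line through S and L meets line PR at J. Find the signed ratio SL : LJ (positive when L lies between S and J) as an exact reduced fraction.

Set R = (0, 0), N = (1, 0), P = (0, 1); any affine frame gives the same invariant.
1. L is the centroid of triangle NPR ⇒ L = (1/3, 1/3)
2. S lies on line LN with LS:SN = 3:2 ⇒ S = (11/15, 2/15)
line SL meets PR at J = (0, 1/2)
L = S + t·(J−S) with t = 6/11, so SL:LJ = 6/11:5/11

SL:LJ = 6/5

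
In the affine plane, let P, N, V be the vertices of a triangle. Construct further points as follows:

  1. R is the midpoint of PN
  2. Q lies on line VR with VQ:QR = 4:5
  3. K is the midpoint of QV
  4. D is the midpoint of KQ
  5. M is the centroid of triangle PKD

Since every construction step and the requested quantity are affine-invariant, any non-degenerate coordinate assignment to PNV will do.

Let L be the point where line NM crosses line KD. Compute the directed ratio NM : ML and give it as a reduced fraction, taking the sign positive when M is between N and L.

Set P = (0, 0), N = (1, 0), V = (0, 1); any affine frame gives the same invariant.
1. R is the midpoint of PN ⇒ R = (1/2, 0)
2. Q lies on line VR with VQ:QR = 4:5 ⇒ Q = (2/9, 5/9)
3. K is the midpoint of QV ⇒ K = (1/9, 7/9)
4. D is the midpoint of KQ ⇒ D = (1/6, 2/3)
5. M is the centroid of triangle PKD ⇒ M = (5/54, 13/27)
line NM meets KD at L = (23/72, 13/36)
M = N + t·(L−N) with t = 4/3, so NM:ML = 4/3:-1/3

NM:ML = -4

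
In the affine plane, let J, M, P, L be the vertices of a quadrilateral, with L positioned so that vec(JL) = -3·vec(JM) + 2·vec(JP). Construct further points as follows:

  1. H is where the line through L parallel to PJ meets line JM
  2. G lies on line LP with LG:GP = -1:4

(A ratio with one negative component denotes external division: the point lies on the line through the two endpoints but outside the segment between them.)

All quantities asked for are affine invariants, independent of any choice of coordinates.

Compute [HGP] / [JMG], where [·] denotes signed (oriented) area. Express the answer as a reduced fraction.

[HGP]:[JMG] = -24/7

Choose coordinates J = (0, 0), M = (1, 0), P = (0, 1), L = (-3, 2).
1. H is where the line through L parallel to PJ meets line JM ⇒ H = (-3, 0)
2. G lies on line LP with LG:GP = -1:4 ⇒ G = (-4, 7/3)
2·[HGP] = -8, 2·[JMG] = 7/3
[HGP]:[JMG] = -8:7/3 = -24/7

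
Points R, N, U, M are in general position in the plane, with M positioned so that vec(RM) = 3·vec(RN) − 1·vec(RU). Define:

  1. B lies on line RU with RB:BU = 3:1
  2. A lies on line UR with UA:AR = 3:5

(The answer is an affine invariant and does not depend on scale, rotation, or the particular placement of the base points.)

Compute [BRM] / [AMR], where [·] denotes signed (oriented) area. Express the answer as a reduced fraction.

[BRM]:[AMR] = -6/5

Assign R = (0, 0), N = (1, 0), U = (0, 1), M = (3, -1) — the answer is frame-independent, so this choice is without loss of generality.
1. B lies on line RU with RB:BU = 3:1 ⇒ B = (0, 3/4)
2. A lies on line UR with UA:AR = 3:5 ⇒ A = (0, 5/8)
2·[BRM] = 9/4, 2·[AMR] = -15/8
[BRM]:[AMR] = 9/4:-15/8 = -6/5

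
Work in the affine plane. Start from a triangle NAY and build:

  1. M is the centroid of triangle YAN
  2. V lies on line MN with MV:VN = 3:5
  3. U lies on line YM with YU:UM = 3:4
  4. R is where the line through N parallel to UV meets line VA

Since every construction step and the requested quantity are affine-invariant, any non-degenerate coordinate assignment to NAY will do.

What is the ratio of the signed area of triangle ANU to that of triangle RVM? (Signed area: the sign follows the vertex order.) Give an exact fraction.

Set N = (0, 0), A = (1, 0), Y = (0, 1); any affine frame gives the same invariant.
1. M is the centroid of triangle YAN ⇒ M = (1/3, 1/3)
2. V lies on line MN with MV:VN = 3:5 ⇒ V = (5/24, 5/24)
3. U lies on line YM with YU:UM = 3:4 ⇒ U = (1/7, 5/7)
4. R is where the line through N parallel to UV meets line VA ⇒ R = (-11/312, 85/312)
2·[ANU] = -5/7, 2·[RVM] = 1/26
[ANU]:[RVM] = -5/7:1/26 = -130/7

[ANU]:[RVM] = -130/7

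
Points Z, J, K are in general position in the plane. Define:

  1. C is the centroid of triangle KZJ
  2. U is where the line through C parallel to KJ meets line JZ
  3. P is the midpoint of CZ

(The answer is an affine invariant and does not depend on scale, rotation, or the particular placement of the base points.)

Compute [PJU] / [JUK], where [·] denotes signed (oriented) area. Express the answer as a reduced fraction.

Assign Z = (0, 0), J = (1, 0), K = (0, 1) — the answer is frame-independent, so this choice is without loss of generality.
1. C is the centroid of triangle KZJ ⇒ C = (1/3, 1/3)
2. U is where the line through C parallel to KJ meets line JZ ⇒ U = (2/3, 0)
3. P is the midpoint of CZ ⇒ P = (1/6, 1/6)
2·[PJU] = -1/18, 2·[JUK] = -1/3
[PJU]:[JUK] = -1/18:-1/3 = 1/6

[PJU]:[JUK] = 1/6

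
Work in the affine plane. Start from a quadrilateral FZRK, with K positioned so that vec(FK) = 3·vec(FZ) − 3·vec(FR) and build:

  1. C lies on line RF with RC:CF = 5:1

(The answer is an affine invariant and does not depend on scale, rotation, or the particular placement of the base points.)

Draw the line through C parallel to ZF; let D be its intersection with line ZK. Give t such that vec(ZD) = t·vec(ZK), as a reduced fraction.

Set F = (0, 0), Z = (1, 0), R = (0, 1), K = (3, -3); any affine frame gives the same invariant.
1. C lies on line RF with RC:CF = 5:1 ⇒ C = (0, 1/6)
through C parallel to ZF: direction (-1, 0); meets ZK at D = (8/9, 1/6)
D = Z + t·(K−Z) with t = -1/18

t = -1/18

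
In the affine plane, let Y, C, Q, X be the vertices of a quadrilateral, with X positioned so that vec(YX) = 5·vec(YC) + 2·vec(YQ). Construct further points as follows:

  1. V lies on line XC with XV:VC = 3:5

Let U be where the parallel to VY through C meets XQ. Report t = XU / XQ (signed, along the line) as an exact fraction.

Choose coordinates Y = (0, 0), C = (1, 0), Q = (0, 1), X = (5, 2).
1. V lies on line XC with XV:VC = 3:5 ⇒ V = (7/2, 5/4)
through C parallel to VY: direction (-7/2, -5/4); meets XQ at U = (95/11, 30/11)
U = X + t·(Q−X) with t = -8/11

t = -8/11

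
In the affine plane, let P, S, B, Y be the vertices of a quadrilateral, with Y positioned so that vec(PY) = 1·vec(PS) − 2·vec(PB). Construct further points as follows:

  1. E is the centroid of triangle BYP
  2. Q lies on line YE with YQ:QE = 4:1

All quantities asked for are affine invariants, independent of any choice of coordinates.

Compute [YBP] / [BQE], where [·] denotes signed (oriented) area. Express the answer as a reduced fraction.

Assign P = (0, 0), S = (1, 0), B = (0, 1), Y = (1, -2) — the answer is frame-independent, so this choice is without loss of generality.
1. E is the centroid of triangle BYP ⇒ E = (1/3, -1/3)
2. Q lies on line YE with YQ:QE = 4:1 ⇒ Q = (7/15, -2/3)
2·[YBP] = 1, 2·[BQE] = -1/15
[YBP]:[BQE] = 1:-1/15 = -15

[YBP]:[BQE] = -15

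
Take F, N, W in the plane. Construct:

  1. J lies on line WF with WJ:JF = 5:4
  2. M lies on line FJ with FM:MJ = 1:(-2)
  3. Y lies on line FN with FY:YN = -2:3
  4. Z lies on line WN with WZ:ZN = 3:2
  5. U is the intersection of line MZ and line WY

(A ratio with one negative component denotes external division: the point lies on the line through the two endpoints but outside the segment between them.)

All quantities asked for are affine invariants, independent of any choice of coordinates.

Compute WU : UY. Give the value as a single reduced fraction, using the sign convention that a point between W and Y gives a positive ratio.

Choose coordinates F = (0, 0), N = (1, 0), W = (0, 1).
1. J lies on line WF with WJ:JF = 5:4 ⇒ J = (0, 4/9)
2. M lies on line FJ with FM:MJ = 1:(-2) ⇒ M = (0, -4/9)
3. Y lies on line FN with FY:YN = -2:3 ⇒ Y = (-2, 0)
4. Z lies on line WN with WZ:ZN = 3:2 ⇒ Z = (3/5, 2/5)
5. U is the intersection of line MZ and line WY ⇒ U = (78/49, 88/49)
U = W + t·(Y−W) with t = -39/49, so WU:UY = t:(1−t) = -39/49:88/49

WU:UY = -39/88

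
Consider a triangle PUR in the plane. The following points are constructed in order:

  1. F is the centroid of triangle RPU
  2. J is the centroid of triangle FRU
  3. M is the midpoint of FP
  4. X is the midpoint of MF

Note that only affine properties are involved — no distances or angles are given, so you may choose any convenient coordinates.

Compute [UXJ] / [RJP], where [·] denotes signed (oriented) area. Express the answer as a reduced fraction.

Assign P = (0, 0), U = (1, 0), R = (0, 1) — the answer is frame-independent, so this choice is without loss of generality.
1. F is the centroid of triangle RPU ⇒ F = (1/3, 1/3)
2. J is the centroid of triangle FRU ⇒ J = (4/9, 4/9)
3. M is the midpoint of FP ⇒ M = (1/6, 1/6)
4. X is the midpoint of MF ⇒ X = (1/4, 1/4)
2·[UXJ] = -7/36, 2·[RJP] = -4/9
[UXJ]:[RJP] = -7/36:-4/9 = 7/16

[UXJ]:[RJP] = 7/16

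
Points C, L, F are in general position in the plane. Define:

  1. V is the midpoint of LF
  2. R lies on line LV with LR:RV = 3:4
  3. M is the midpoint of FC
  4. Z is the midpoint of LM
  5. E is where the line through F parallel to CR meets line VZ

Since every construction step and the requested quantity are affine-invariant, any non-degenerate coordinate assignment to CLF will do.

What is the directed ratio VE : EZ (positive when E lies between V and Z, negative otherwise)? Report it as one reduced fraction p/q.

VE:EZ = -28/39

Assign C = (0, 0), L = (1, 0), F = (0, 1) — the answer is frame-independent, so this choice is without loss of generality.
1. V is the midpoint of LF ⇒ V = (1/2, 1/2)
2. R lies on line LV with LR:RV = 3:4 ⇒ R = (11/14, 3/14)
3. M is the midpoint of FC ⇒ M = (0, 1/2)
4. Z is the midpoint of LM ⇒ Z = (1/2, 1/4)
5. E is where the line through F parallel to CR meets line VZ ⇒ E = (1/2, 25/22)
E = V + t·(Z−V) with t = -28/11, so VE:EZ = t:(1−t) = -28/11:39/11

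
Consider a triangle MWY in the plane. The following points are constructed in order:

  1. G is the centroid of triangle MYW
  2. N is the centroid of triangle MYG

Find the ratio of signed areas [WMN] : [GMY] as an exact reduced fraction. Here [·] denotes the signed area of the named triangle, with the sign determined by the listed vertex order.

Choose coordinates M = (0, 0), W = (1, 0), Y = (0, 1).
1. G is the centroid of triangle MYW ⇒ G = (1/3, 1/3)
2. N is the centroid of triangle MYG ⇒ N = (1/9, 4/9)
2·[WMN] = -4/9, 2·[GMY] = -1/3
[WMN]:[GMY] = -4/9:-1/3 = 4/3

[WMN]:[GMY] = 4/3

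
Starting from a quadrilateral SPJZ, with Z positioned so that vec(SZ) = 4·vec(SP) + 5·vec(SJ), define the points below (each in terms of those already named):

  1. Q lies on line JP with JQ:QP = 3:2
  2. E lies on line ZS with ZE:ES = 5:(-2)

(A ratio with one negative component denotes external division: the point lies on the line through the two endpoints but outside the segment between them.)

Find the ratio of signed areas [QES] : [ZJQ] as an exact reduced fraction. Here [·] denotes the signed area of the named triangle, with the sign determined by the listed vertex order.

Work in coordinates with S = (0, 0), P = (1, 0), J = (0, 1), Z = (4, 5).
1. Q lies on line JP with JQ:QP = 3:2 ⇒ Q = (3/5, 2/5)
2. E lies on line ZS with ZE:ES = 5:(-2) ⇒ E = (-8/3, -10/3)
2·[QES] = -14/15, 2·[ZJQ] = 24/5
[QES]:[ZJQ] = -14/15:24/5 = -7/36

[QES]:[ZJQ] = -7/36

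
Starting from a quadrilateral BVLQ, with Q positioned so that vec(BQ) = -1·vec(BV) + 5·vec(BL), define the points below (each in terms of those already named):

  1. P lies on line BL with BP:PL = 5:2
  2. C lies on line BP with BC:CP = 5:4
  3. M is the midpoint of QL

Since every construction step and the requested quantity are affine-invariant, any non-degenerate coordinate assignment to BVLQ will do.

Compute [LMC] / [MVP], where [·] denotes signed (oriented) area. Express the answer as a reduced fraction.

Assign B = (0, 0), V = (1, 0), L = (0, 1), Q = (-1, 5) — the answer is frame-independent, so this choice is without loss of generality.
1. P lies on line BL with BP:PL = 5:2 ⇒ P = (0, 5/7)
2. C lies on line BP with BC:CP = 5:4 ⇒ C = (0, 25/63)
3. M is the midpoint of QL ⇒ M = (-1/2, 3)
2·[LMC] = 19/63, 2·[MVP] = -27/14
[LMC]:[MVP] = 19/63:-27/14 = -38/243

[LMC]:[MVP] = -38/243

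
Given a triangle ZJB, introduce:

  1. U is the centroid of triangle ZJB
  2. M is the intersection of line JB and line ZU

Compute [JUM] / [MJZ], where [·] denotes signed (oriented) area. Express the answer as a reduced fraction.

[JUM]:[MJZ] = 1/3

Set Z = (0, 0), J = (1, 0), B = (0, 1); any affine frame gives the same invariant.
1. U is the centroid of triangle ZJB ⇒ U = (1/3, 1/3)
2. M is the intersection of line JB and line ZU ⇒ M = (1/2, 1/2)
2·[JUM] = -1/6, 2·[MJZ] = -1/2
[JUM]:[MJZ] = -1/6:-1/2 = 1/3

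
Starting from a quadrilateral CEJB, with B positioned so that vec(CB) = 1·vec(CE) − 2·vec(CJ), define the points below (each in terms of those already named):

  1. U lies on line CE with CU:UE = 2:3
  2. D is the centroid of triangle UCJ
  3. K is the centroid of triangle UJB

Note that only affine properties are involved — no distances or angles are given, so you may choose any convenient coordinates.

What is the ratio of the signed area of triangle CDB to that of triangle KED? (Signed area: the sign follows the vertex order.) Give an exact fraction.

Choose coordinates C = (0, 0), E = (1, 0), J = (0, 1), B = (1, -2).
1. U lies on line CE with CU:UE = 2:3 ⇒ U = (2/5, 0)
2. D is the centroid of triangle UCJ ⇒ D = (2/15, 1/3)
3. K is the centroid of triangle UJB ⇒ K = (7/15, -1/3)
2·[CDB] = -3/5, 2·[KED] = 7/15
[CDB]:[KED] = -3/5:7/15 = -9/7

[CDB]:[KED] = -9/7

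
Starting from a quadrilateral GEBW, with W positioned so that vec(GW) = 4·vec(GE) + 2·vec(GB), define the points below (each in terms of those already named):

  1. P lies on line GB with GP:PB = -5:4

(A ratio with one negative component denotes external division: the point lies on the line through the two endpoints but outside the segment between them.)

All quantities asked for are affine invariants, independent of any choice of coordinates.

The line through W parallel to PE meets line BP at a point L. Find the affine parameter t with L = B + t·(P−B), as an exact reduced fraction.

t = 21/4

Work in coordinates with G = (0, 0), E = (1, 0), B = (0, 1), W = (4, 2).
1. P lies on line GB with GP:PB = -5:4 ⇒ P = (0, 5)
through W parallel to PE: direction (1, -5); meets BP at L = (0, 22)
L = B + t·(P−B) with t = 21/4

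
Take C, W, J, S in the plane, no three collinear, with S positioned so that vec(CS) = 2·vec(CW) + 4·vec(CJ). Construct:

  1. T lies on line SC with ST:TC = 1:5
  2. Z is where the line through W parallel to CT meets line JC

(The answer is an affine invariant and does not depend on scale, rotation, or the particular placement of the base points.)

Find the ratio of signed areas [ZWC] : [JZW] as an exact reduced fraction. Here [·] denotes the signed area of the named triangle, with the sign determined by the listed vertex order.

Set C = (0, 0), W = (1, 0), J = (0, 1), S = (2, 4); any affine frame gives the same invariant.
1. T lies on line SC with ST:TC = 1:5 ⇒ T = (5/3, 10/3)
2. Z is where the line through W parallel to CT meets line JC ⇒ Z = (0, -2)
2·[ZWC] = 2, 2·[JZW] = 3
[ZWC]:[JZW] = 2:3 = 2/3

[ZWC]:[JZW] = 2/3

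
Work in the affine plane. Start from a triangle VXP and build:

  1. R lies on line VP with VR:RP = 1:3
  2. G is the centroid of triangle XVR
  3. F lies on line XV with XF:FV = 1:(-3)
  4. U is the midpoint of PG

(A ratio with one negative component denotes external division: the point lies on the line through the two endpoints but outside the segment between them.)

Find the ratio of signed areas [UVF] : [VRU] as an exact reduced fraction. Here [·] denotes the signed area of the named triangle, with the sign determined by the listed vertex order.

[UVF]:[VRU] = -39/2

Assign V = (0, 0), X = (1, 0), P = (0, 1) — the answer is frame-independent, so this choice is without loss of generality.
1. R lies on line VP with VR:RP = 1:3 ⇒ R = (0, 1/4)
2. G is the centroid of triangle XVR ⇒ G = (1/3, 1/12)
3. F lies on line XV with XF:FV = 1:(-3) ⇒ F = (3/2, 0)
4. U is the midpoint of PG ⇒ U = (1/6, 13/24)
2·[UVF] = 13/16, 2·[VRU] = -1/24
[UVF]:[VRU] = 13/16:-1/24 = -39/2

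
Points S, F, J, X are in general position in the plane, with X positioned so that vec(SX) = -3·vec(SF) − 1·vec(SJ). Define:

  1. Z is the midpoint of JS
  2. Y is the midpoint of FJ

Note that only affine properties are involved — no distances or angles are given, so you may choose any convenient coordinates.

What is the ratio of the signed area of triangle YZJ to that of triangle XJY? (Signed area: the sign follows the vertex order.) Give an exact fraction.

[YZJ]:[XJY] = 1/10

Work in coordinates with S = (0, 0), F = (1, 0), J = (0, 1), X = (-3, -1).
1. Z is the midpoint of JS ⇒ Z = (0, 1/2)
2. Y is the midpoint of FJ ⇒ Y = (1/2, 1/2)
2·[YZJ] = -1/4, 2·[XJY] = -5/2
[YZJ]:[XJY] = -1/4:-5/2 = 1/10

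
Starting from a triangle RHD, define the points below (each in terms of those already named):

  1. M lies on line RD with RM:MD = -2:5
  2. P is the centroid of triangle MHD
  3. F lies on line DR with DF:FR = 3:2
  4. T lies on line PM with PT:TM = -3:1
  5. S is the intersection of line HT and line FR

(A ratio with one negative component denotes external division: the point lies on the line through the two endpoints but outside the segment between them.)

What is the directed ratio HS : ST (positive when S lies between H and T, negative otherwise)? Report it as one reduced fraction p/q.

Set R = (0, 0), H = (1, 0), D = (0, 1); any affine frame gives the same invariant.
1. M lies on line RD with RM:MD = -2:5 ⇒ M = (0, -2/3)
2. P is the centroid of triangle MHD ⇒ P = (1/3, 1/9)
3. F lies on line DR with DF:FR = 3:2 ⇒ F = (0, 2/5)
4. T lies on line PM with PT:TM = -3:1 ⇒ T = (-1/6, -19/18)
5. S is the intersection of line HT and line FR ⇒ S = (0, -19/21)
S = H + t·(T−H) with t = 6/7, so HS:ST = t:(1−t) = 6/7:1/7

HS:ST = 6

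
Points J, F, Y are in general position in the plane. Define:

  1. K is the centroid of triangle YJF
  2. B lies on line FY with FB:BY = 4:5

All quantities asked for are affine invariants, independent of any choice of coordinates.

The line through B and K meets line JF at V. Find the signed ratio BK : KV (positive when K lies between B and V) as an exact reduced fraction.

BK:KV = 1/3

Choose coordinates J = (0, 0), F = (1, 0), Y = (0, 1).
1. K is the centroid of triangle YJF ⇒ K = (1/3, 1/3)
2. B lies on line FY with FB:BY = 4:5 ⇒ B = (5/9, 4/9)
line BK meets JF at V = (-1/3, 0)
K = B + t·(V−B) with t = 1/4, so BK:KV = 1/4:3/4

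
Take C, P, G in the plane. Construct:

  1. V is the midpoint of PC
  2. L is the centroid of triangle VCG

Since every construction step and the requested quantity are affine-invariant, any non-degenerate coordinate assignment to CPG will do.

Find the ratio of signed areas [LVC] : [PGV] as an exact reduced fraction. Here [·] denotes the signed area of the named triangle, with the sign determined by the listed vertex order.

[LVC]:[PGV] = -1/3

Assign C = (0, 0), P = (1, 0), G = (0, 1) — the answer is frame-independent, so this choice is without loss of generality.
1. V is the midpoint of PC ⇒ V = (1/2, 0)
2. L is the centroid of triangle VCG ⇒ L = (1/6, 1/3)
2·[LVC] = -1/6, 2·[PGV] = 1/2
[LVC]:[PGV] = -1/6:1/2 = -1/3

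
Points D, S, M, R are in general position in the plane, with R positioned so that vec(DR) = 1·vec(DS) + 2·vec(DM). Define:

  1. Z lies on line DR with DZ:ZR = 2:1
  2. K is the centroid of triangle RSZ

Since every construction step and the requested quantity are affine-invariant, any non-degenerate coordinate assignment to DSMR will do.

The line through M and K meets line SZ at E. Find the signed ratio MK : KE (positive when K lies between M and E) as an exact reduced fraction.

MK:KE = -11/2

Assign D = (0, 0), S = (1, 0), M = (0, 1), R = (1, 2) — the answer is frame-independent, so this choice is without loss of generality.
1. Z lies on line DR with DZ:ZR = 2:1 ⇒ Z = (2/3, 4/3)
2. K is the centroid of triangle RSZ ⇒ K = (8/9, 10/9)
line MK meets SZ at E = (8/11, 12/11)
K = M + t·(E−M) with t = 11/9, so MK:KE = 11/9:-2/9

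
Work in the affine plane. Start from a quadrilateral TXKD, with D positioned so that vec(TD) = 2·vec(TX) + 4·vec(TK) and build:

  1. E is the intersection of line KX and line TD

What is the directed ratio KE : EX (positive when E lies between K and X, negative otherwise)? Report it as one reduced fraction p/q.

Set T = (0, 0), X = (1, 0), K = (0, 1), D = (2, 4); any affine frame gives the same invariant.
1. E is the intersection of line KX and line TD ⇒ E = (1/3, 2/3)
E = K + t·(X−K) with t = 1/3, so KE:EX = t:(1−t) = 1/3:2/3

KE:EX = 1/2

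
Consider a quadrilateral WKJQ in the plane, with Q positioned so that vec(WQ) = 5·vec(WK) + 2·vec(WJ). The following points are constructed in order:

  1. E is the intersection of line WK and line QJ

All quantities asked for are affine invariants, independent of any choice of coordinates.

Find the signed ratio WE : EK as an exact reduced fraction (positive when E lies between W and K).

Choose coordinates W = (0, 0), K = (1, 0), J = (0, 1), Q = (5, 2).
1. E is the intersection of line WK and line QJ ⇒ E = (-5, 0)
E = W + t·(K−W) with t = -5, so WE:EK = t:(1−t) = -5:6

WE:EK = -5/6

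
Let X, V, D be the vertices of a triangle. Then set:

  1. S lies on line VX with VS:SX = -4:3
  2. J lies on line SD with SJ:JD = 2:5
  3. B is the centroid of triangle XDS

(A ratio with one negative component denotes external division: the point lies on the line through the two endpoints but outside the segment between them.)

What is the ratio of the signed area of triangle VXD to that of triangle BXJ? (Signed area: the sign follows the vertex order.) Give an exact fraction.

Work in coordinates with X = (0, 0), V = (1, 0), D = (0, 1).
1. S lies on line VX with VS:SX = -4:3 ⇒ S = (-3, 0)
2. J lies on line SD with SJ:JD = 2:5 ⇒ J = (-15/7, 2/7)
3. B is the centroid of triangle XDS ⇒ B = (-1, 1/3)
2·[VXD] = -1, 2·[BXJ] = -3/7
[VXD]:[BXJ] = -1:-3/7 = 7/3

[VXD]:[BXJ] = 7/3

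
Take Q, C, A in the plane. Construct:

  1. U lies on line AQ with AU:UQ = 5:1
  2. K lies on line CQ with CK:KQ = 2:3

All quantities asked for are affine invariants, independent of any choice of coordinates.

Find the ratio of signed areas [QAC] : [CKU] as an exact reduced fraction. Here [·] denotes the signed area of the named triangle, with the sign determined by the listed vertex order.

[QAC]:[CKU] = 15

Assign Q = (0, 0), C = (1, 0), A = (0, 1) — the answer is frame-independent, so this choice is without loss of generality.
1. U lies on line AQ with AU:UQ = 5:1 ⇒ U = (0, 1/6)
2. K lies on line CQ with CK:KQ = 2:3 ⇒ K = (3/5, 0)
2·[QAC] = -1, 2·[CKU] = -1/15
[QAC]:[CKU] = -1:-1/15 = 15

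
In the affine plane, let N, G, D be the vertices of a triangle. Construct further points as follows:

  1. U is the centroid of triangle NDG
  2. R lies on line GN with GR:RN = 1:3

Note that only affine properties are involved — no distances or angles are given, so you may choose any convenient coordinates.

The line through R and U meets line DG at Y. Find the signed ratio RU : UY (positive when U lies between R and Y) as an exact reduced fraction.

RU:UY = -1/4

Assign N = (0, 0), G = (1, 0), D = (0, 1) — the answer is frame-independent, so this choice is without loss of generality.
1. U is the centroid of triangle NDG ⇒ U = (1/3, 1/3)
2. R lies on line GN with GR:RN = 1:3 ⇒ R = (3/4, 0)
line RU meets DG at Y = (2, -1)
U = R + t·(Y−R) with t = -1/3, so RU:UY = -1/3:4/3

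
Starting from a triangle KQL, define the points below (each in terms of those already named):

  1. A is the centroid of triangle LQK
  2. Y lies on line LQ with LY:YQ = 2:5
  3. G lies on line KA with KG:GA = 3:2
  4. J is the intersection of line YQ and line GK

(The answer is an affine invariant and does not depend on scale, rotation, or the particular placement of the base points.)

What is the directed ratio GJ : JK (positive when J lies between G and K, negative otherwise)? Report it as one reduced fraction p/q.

GJ:JK = -3/5

Choose coordinates K = (0, 0), Q = (1, 0), L = (0, 1).
1. A is the centroid of triangle LQK ⇒ A = (1/3, 1/3)
2. Y lies on line LQ with LY:YQ = 2:5 ⇒ Y = (2/7, 5/7)
3. G lies on line KA with KG:GA = 3:2 ⇒ G = (1/5, 1/5)
4. J is the intersection of line YQ and line GK ⇒ J = (1/2, 1/2)
J = G + t·(K−G) with t = -3/2, so GJ:JK = t:(1−t) = -3/2:5/2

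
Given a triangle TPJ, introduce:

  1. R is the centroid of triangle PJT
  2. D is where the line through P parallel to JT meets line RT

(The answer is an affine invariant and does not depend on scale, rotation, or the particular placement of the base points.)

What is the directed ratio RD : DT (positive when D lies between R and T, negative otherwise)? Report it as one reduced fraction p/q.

Choose coordinates T = (0, 0), P = (1, 0), J = (0, 1).
1. R is the centroid of triangle PJT ⇒ R = (1/3, 1/3)
2. D is where the line through P parallel to JT meets line RT ⇒ D = (1, 1)
D = R + t·(T−R) with t = -2, so RD:DT = t:(1−t) = -2:3

RD:DT = -2/3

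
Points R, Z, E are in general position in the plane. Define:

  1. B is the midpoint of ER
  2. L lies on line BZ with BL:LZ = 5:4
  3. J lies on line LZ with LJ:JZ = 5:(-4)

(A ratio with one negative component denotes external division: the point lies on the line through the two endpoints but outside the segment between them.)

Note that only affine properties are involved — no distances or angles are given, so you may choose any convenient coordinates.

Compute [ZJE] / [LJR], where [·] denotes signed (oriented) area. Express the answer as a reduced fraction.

Assign R = (0, 0), Z = (1, 0), E = (0, 1) — the answer is frame-independent, so this choice is without loss of generality.
1. B is the midpoint of ER ⇒ B = (0, 1/2)
2. L lies on line BZ with BL:LZ = 5:4 ⇒ L = (5/9, 2/9)
3. J lies on line LZ with LJ:JZ = 5:(-4) ⇒ J = (25/9, -8/9)
2·[ZJE] = 8/9, 2·[LJR] = -10/9
[ZJE]:[LJR] = 8/9:-10/9 = -4/5

[ZJE]:[LJR] = -4/5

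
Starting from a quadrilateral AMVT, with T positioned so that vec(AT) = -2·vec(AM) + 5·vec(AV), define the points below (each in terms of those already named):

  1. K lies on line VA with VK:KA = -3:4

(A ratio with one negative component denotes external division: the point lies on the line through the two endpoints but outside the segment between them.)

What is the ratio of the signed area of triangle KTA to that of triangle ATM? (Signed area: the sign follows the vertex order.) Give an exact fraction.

[KTA]:[ATM] = -8/5

Work in coordinates with A = (0, 0), M = (1, 0), V = (0, 1), T = (-2, 5).
1. K lies on line VA with VK:KA = -3:4 ⇒ K = (0, 4)
2·[KTA] = 8, 2·[ATM] = -5
[KTA]:[ATM] = 8:-5 = -8/5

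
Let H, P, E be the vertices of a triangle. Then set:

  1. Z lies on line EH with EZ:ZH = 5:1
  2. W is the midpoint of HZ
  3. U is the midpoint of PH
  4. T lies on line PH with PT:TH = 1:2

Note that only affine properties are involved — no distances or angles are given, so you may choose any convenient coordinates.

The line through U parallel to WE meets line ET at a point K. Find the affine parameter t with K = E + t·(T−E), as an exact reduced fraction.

Work in coordinates with H = (0, 0), P = (1, 0), E = (0, 1).
1. Z lies on line EH with EZ:ZH = 5:1 ⇒ Z = (0, 1/6)
2. W is the midpoint of HZ ⇒ W = (0, 1/12)
3. U is the midpoint of PH ⇒ U = (1/2, 0)
4. T lies on line PH with PT:TH = 1:2 ⇒ T = (2/3, 0)
through U parallel to WE: direction (0, 11/12); meets ET at K = (1/2, 1/4)
K = E + t·(T−E) with t = 3/4

t = 3/4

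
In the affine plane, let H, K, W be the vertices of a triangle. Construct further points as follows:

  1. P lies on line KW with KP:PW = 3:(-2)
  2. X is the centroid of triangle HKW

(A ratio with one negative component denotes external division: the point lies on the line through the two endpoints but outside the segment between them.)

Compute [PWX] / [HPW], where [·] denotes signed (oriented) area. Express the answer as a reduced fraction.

[PWX]:[HPW] = 1/3

Assign H = (0, 0), K = (1, 0), W = (0, 1) — the answer is frame-independent, so this choice is without loss of generality.
1. P lies on line KW with KP:PW = 3:(-2) ⇒ P = (-2, 3)
2. X is the centroid of triangle HKW ⇒ X = (1/3, 1/3)
2·[PWX] = -2/3, 2·[HPW] = -2
[PWX]:[HPW] = -2/3:-2 = 1/3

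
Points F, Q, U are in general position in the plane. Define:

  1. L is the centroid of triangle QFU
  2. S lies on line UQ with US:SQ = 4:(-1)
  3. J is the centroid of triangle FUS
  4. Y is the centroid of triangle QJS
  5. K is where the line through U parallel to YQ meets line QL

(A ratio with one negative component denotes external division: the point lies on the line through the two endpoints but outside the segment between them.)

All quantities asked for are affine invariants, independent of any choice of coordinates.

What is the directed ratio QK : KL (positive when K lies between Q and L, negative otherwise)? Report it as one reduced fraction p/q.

Assign F = (0, 0), Q = (1, 0), U = (0, 1) — the answer is frame-independent, so this choice is without loss of generality.
1. L is the centroid of triangle QFU ⇒ L = (1/3, 1/3)
2. S lies on line UQ with US:SQ = 4:(-1) ⇒ S = (4/3, -1/3)
3. J is the centroid of triangle FUS ⇒ J = (4/9, 2/9)
4. Y is the centroid of triangle QJS ⇒ Y = (25/27, -1/27)
5. K is where the line through U parallel to YQ meets line QL ⇒ K = (-1/2, 3/4)
K = Q + t·(L−Q) with t = 9/4, so QK:KL = t:(1−t) = 9/4:-5/4

QK:KL = -9/5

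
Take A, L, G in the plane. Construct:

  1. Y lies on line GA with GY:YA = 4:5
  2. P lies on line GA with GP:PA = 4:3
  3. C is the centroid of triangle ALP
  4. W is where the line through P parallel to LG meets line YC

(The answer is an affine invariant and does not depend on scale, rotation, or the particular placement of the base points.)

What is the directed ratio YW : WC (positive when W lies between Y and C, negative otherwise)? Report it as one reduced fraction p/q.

Assign A = (0, 0), L = (1, 0), G = (0, 1) — the answer is frame-independent, so this choice is without loss of generality.
1. Y lies on line GA with GY:YA = 4:5 ⇒ Y = (0, 5/9)
2. P lies on line GA with GP:PA = 4:3 ⇒ P = (0, 3/7)
3. C is the centroid of triangle ALP ⇒ C = (1/3, 1/7)
4. W is where the line through P parallel to LG meets line YC ⇒ W = (8/15, -11/105)
W = Y + t·(C−Y) with t = 8/5, so YW:WC = t:(1−t) = 8/5:-3/5

YW:WC = -8/3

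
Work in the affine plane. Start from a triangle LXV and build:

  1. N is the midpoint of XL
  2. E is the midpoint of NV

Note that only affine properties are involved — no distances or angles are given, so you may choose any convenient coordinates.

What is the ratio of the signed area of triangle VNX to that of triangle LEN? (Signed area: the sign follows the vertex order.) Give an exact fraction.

Choose coordinates L = (0, 0), X = (1, 0), V = (0, 1).
1. N is the midpoint of XL ⇒ N = (1/2, 0)
2. E is the midpoint of NV ⇒ E = (1/4, 1/2)
2·[VNX] = 1/2, 2·[LEN] = -1/4
[VNX]:[LEN] = 1/2:-1/4 = -2

[VNX]:[LEN] = -2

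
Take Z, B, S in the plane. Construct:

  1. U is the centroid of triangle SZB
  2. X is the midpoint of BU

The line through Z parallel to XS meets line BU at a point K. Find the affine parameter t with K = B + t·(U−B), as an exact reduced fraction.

t = 5/2

Work in coordinates with Z = (0, 0), B = (1, 0), S = (0, 1).
1. U is the centroid of triangle SZB ⇒ U = (1/3, 1/3)
2. X is the midpoint of BU ⇒ X = (2/3, 1/6)
through Z parallel to XS: direction (-2/3, 5/6); meets BU at K = (-2/3, 5/6)
K = B + t·(U−B) with t = 5/2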